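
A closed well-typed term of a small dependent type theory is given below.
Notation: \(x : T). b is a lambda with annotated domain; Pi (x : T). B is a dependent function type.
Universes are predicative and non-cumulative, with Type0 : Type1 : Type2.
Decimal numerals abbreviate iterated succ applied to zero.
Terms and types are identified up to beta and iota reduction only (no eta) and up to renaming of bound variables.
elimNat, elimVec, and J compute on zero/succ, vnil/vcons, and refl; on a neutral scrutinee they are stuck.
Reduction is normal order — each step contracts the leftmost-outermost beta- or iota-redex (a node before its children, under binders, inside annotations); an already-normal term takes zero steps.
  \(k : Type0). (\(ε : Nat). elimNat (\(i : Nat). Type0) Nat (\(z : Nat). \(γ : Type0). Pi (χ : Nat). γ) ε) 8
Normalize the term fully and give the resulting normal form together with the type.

normal form:
  \(k : Type0). Pi (ε : Nat). Pi (i : Nat). Pi (z : Nat). Pi (γ : Nat). Pi (χ : Nat). Pi (f : Nat). Pi (s : Nat). Pi (β : Nat). Nat
type:
  Pi (k : Type0). Type0
observation: normalization takes exactly 26 steps under the normal-order strategy.


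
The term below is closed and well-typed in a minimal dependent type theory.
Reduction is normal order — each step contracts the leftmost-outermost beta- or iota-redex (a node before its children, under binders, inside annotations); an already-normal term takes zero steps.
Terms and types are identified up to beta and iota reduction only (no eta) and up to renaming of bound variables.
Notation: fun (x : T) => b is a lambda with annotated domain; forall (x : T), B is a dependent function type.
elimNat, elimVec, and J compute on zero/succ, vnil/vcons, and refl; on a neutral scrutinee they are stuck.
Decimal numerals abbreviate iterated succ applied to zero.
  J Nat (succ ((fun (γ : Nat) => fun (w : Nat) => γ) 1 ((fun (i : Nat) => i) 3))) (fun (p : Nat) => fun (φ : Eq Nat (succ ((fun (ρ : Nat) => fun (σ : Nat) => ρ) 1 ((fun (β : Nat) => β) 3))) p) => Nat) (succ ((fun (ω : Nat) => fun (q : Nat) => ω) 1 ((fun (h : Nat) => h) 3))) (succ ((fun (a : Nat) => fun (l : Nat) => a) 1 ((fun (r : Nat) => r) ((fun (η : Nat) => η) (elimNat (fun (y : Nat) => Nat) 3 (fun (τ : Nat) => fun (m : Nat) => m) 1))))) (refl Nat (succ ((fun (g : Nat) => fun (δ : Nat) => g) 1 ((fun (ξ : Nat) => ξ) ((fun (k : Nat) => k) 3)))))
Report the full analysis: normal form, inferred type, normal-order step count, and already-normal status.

normal form:
  2
type:
  Nat
normal-order step count: 3
term was already normal: no
first contracted redex: a J iota-redex


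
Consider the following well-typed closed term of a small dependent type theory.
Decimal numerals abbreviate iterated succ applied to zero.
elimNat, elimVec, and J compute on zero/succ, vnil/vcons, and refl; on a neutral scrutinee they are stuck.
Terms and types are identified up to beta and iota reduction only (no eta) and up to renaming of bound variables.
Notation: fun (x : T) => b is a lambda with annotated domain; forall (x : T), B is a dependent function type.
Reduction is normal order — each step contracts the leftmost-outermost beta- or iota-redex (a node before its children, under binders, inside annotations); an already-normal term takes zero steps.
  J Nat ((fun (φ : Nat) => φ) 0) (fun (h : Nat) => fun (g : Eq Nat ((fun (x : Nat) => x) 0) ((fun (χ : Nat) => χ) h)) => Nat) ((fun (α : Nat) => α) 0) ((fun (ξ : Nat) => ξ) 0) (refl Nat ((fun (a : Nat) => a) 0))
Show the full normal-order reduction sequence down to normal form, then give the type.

reduction (normal order):
  J Nat ((fun (φ : Nat) => φ) 0) (fun (h : Nat) => fun (g : Eq Nat ((fun (x : Nat) => x) 0) ((fun (χ : Nat) => χ) h)) => Nat) ((fun (α : Nat) => α) 0) ((fun (ξ : Nat) => ξ) 0) (refl Nat ((fun (a : Nat) => a) 0))
  ~> (fun (φ : Nat) => φ) 0
  ~> 0
the term's type:
  Nat


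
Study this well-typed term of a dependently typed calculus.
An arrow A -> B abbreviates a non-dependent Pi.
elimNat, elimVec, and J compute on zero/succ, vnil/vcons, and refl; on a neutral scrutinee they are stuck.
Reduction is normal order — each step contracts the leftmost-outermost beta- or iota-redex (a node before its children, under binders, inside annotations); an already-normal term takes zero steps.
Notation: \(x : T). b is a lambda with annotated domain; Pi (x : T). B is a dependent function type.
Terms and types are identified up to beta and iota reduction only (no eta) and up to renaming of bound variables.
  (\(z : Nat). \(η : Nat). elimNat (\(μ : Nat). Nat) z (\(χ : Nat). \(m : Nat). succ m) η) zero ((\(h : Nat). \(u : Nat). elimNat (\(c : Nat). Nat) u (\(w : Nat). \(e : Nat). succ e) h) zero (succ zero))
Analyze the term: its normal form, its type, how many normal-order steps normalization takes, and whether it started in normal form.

resulting normal form:
  succ zero
inferred type:
  Nat
reduction steps (normal order): 9
started in normal form: no
first redex: a beta-redex


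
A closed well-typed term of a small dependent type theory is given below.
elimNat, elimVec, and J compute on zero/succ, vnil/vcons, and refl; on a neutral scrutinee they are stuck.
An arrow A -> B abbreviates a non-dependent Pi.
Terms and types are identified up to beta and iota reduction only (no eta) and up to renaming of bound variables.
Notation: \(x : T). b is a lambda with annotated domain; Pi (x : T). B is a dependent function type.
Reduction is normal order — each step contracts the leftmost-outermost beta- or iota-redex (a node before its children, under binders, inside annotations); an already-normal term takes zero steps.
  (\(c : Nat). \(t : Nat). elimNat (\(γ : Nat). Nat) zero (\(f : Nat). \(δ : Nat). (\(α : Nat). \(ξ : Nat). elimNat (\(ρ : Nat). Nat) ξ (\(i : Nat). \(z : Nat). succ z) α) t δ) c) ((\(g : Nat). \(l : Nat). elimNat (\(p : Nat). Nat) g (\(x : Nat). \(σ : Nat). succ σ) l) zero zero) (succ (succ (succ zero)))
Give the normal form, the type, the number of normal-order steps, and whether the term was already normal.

normal form:
  zero
the term's type:
  Nat
normal-order step count: 18
term was already normal: no
first redex: a beta-redex


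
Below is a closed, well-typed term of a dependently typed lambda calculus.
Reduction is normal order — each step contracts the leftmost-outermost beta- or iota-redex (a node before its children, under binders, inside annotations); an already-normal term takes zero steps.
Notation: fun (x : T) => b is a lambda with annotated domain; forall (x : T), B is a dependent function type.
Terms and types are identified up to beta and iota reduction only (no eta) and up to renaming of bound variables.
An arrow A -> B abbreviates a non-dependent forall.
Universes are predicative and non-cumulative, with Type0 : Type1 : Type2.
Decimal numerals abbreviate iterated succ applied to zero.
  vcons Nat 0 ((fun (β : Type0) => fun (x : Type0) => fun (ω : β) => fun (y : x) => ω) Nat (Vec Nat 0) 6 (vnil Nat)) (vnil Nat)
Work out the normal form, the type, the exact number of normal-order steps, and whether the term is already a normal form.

reduced normal form:
  vcons Nat 0 6 (vnil Nat)
inferred type:
  Vec Nat 1
normal-order step count: 4
already normal: no
first redex: a beta-redex


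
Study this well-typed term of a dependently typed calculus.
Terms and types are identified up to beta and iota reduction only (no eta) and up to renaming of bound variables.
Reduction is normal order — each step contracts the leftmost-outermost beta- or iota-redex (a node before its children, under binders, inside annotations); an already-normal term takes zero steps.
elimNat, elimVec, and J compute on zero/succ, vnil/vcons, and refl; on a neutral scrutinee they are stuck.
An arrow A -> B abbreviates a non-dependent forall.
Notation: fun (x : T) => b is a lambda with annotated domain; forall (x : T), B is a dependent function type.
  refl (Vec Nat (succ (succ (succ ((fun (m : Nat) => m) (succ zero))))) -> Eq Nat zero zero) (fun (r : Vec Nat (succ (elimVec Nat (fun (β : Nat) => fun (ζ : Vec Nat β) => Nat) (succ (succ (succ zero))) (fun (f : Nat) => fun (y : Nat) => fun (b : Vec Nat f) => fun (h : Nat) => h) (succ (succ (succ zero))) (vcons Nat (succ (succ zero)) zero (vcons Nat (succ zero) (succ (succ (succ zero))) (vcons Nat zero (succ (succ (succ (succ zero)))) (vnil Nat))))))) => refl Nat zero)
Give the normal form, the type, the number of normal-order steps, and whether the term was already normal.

resulting normal form:
  refl (Vec Nat (succ (succ (succ (succ zero)))) -> Eq Nat zero zero) (fun (m : Vec Nat (succ (succ (succ (succ zero))))) => refl Nat zero)
type:
  Eq (Vec Nat (succ (succ (succ (succ zero)))) -> Eq Nat zero zero) (fun (m : Vec Nat (succ (succ (succ (succ zero))))) => refl Nat zero) (fun (r : Vec Nat (succ (succ (succ (succ zero))))) => refl Nat zero)
reduction steps (normal order): 17
term was already normal: no
first contracted redex: a beta-redex


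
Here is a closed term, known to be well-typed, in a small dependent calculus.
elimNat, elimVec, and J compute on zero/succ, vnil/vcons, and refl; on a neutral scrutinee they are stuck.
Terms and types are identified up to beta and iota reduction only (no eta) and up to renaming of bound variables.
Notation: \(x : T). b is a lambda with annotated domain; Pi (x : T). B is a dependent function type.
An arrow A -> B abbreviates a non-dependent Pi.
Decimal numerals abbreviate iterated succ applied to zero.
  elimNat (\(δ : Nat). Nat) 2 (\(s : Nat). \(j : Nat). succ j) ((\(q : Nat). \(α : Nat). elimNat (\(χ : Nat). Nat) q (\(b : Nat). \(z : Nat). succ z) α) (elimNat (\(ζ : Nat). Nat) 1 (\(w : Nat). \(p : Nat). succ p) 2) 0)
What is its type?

the term's type:
  Nat


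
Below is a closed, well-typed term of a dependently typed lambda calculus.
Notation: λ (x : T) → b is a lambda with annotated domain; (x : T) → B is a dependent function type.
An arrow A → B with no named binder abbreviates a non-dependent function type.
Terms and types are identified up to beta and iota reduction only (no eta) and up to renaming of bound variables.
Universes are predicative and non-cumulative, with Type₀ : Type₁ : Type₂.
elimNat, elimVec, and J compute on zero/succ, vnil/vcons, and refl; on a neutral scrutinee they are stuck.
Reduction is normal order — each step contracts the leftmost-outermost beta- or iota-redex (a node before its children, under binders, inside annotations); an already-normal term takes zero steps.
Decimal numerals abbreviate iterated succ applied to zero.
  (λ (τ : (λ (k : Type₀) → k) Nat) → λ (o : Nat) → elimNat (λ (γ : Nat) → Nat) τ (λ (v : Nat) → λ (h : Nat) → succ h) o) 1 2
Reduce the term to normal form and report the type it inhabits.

reduced normal form:
  3
inferred type:
  Nat


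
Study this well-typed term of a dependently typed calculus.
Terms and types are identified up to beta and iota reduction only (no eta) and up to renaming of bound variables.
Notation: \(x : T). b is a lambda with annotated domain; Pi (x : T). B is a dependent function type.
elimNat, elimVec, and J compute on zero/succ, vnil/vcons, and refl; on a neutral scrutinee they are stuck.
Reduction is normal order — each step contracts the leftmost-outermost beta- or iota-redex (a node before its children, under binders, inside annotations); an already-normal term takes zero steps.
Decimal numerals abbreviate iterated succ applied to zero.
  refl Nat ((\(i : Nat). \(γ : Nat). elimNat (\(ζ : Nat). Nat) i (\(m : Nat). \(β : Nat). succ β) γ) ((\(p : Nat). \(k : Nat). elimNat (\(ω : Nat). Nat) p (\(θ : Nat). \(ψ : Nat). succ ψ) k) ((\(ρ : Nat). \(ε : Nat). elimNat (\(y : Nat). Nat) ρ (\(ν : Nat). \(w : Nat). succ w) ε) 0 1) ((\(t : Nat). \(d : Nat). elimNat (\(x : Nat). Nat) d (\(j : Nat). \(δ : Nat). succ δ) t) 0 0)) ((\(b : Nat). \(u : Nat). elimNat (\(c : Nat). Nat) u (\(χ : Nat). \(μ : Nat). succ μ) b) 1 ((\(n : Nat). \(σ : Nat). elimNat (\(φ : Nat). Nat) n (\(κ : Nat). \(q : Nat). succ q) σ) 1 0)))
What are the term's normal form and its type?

normal form:
  refl Nat 3
type:
  Eq Nat 3 3
observation: the term reaches its normal form after 30 normal-order steps.


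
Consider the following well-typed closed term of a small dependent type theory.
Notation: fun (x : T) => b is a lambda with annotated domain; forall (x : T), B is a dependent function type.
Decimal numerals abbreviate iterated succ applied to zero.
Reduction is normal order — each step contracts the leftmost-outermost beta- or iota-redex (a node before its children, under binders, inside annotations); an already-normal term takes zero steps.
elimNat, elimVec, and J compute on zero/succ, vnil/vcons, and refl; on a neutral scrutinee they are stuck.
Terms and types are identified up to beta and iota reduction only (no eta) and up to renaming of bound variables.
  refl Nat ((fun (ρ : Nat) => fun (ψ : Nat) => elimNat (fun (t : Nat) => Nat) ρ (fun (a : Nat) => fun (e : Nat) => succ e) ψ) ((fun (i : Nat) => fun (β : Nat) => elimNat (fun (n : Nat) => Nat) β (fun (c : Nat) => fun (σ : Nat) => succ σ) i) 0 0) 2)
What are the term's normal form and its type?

resulting normal form:
  refl Nat 2
the term's type:
  Eq Nat 2 2
observation: reduction starts at a beta-redex, and 12 normal-order steps reach the normal form.


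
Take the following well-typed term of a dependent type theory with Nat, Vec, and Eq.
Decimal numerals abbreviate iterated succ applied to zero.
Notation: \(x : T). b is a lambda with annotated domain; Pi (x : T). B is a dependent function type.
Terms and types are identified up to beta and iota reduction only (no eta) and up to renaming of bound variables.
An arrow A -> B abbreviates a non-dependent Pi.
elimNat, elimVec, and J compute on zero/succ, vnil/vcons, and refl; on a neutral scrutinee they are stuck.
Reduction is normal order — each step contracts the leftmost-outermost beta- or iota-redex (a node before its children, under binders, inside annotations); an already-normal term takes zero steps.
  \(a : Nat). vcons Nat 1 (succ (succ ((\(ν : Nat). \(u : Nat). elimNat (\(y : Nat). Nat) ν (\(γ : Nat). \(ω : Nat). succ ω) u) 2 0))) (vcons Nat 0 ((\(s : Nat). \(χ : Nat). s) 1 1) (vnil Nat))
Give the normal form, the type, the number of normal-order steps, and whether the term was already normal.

reduced normal form:
  \(a : Nat). vcons Nat 1 4 (vcons Nat 0 1 (vnil Nat))
the term's type:
  Nat -> Vec Nat 2
normal-order step count: 5
already normal: no
first contracted redex: a beta-redex


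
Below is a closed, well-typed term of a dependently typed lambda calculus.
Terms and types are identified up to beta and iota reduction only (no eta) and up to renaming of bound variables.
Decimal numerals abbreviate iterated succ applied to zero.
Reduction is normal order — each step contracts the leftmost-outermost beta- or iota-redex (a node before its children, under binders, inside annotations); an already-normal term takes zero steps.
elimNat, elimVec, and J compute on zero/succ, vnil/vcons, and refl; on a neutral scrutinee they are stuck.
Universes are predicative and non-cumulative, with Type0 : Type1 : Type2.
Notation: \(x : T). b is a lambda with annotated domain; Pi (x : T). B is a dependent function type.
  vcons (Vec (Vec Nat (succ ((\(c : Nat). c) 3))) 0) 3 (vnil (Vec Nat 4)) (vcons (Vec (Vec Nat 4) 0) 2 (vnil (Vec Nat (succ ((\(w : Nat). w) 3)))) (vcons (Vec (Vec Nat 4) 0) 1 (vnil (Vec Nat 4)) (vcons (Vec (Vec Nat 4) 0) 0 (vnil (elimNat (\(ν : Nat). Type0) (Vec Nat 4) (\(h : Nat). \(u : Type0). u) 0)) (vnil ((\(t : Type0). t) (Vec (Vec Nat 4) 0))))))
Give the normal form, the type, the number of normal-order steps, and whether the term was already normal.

resulting normal form:
  vcons (Vec (Vec Nat 4) 0) 3 (vnil (Vec Nat 4)) (vcons (Vec (Vec Nat 4) 0) 2 (vnil (Vec Nat 4)) (vcons (Vec (Vec Nat 4) 0) 1 (vnil (Vec Nat 4)) (vcons (Vec (Vec Nat 4) 0) 0 (vnil (Vec Nat 4)) (vnil (Vec (Vec Nat 4) 0)))))
inferred type:
  Vec (Vec (Vec Nat 4) 0) 4
steps to reach normal form (normal order): 4
already normal: no
first redex: a beta-redex


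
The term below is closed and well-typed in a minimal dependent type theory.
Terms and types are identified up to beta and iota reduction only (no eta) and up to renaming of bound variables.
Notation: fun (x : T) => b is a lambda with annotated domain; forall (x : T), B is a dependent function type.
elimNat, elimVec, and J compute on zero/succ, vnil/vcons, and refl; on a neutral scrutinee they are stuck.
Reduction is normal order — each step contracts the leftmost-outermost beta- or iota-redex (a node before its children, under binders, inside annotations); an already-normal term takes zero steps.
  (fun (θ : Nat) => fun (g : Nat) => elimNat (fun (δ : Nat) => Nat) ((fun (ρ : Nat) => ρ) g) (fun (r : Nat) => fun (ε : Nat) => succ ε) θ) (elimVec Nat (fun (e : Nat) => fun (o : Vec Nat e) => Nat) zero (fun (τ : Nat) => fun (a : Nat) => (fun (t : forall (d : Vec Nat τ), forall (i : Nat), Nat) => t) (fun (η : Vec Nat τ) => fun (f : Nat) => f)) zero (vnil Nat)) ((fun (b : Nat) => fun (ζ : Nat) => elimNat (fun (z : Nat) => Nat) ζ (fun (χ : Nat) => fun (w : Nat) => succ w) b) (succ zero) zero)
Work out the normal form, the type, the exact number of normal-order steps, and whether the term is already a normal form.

resulting normal form:
  succ zero
type:
  Nat
normal-order step count: 11
term was already normal: no
first redex: a beta-redex


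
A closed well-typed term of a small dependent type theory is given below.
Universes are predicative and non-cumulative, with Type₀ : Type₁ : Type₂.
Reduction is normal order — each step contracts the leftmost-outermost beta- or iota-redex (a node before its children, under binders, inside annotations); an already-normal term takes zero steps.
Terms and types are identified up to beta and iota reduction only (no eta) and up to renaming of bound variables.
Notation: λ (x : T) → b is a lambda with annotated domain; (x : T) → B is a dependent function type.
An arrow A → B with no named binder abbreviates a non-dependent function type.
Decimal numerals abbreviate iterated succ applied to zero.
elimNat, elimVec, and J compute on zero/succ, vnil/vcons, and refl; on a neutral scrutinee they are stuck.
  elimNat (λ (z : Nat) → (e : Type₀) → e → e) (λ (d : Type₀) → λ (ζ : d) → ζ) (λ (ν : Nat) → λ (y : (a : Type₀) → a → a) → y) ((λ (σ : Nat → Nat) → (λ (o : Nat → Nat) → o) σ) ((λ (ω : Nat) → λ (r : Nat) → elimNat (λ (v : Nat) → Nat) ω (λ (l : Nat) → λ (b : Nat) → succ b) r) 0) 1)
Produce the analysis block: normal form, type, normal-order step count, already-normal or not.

reduced normal form:
  λ (z : Type₀) → λ (e : z) → e
inferred type:
  (z : Type₀) → z → z
reduction steps (normal order): 12
started in normal form: no
first contracted redex: a beta-redex


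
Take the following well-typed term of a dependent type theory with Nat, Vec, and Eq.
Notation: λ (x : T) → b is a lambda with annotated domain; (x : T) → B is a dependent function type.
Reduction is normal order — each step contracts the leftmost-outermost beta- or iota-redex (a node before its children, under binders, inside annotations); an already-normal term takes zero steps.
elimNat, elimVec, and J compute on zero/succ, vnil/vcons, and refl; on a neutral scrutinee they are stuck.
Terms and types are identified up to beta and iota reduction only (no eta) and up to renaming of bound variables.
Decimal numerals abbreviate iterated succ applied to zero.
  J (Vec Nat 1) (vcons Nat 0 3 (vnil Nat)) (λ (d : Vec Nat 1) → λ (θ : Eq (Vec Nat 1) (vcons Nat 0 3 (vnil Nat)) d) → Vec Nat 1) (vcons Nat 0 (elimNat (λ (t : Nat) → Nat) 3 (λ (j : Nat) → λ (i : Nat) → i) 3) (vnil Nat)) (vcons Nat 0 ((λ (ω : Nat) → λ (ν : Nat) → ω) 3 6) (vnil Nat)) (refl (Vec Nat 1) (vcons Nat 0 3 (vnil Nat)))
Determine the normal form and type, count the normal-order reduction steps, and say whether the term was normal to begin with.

reduced normal form:
  vcons Nat 0 3 (vnil Nat)
type:
  Vec Nat 1
normal-order step count: 11
term was already normal: no
first redex: a J iota-redex


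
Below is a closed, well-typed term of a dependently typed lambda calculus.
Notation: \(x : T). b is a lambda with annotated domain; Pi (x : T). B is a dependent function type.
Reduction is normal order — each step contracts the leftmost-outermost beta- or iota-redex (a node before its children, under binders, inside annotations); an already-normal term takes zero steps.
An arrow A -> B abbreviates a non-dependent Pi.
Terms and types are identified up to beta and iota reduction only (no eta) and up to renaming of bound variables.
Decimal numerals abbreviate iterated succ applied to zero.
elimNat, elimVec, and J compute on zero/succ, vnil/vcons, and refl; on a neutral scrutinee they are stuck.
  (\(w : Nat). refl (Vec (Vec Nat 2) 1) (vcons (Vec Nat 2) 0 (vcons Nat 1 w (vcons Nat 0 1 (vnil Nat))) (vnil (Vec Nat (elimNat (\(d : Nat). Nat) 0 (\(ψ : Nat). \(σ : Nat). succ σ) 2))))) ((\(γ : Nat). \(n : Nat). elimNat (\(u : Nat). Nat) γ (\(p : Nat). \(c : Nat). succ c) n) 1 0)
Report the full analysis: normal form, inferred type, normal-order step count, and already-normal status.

normal form:
  refl (Vec (Vec Nat 2) 1) (vcons (Vec Nat 2) 0 (vcons Nat 1 1 (vcons Nat 0 1 (vnil Nat))) (vnil (Vec Nat 2)))
inferred type:
  Eq (Vec (Vec Nat 2) 1) (vcons (Vec Nat 2) 0 (vcons Nat 1 1 (vcons Nat 0 1 (vnil Nat))) (vnil (Vec Nat 2))) (vcons (Vec Nat 2) 0 (vcons Nat 1 1 (vcons Nat 0 1 (vnil Nat))) (vnil (Vec Nat 2)))
steps to reach normal form (normal order): 11
already normal: no
first contracted redex: a beta-redex


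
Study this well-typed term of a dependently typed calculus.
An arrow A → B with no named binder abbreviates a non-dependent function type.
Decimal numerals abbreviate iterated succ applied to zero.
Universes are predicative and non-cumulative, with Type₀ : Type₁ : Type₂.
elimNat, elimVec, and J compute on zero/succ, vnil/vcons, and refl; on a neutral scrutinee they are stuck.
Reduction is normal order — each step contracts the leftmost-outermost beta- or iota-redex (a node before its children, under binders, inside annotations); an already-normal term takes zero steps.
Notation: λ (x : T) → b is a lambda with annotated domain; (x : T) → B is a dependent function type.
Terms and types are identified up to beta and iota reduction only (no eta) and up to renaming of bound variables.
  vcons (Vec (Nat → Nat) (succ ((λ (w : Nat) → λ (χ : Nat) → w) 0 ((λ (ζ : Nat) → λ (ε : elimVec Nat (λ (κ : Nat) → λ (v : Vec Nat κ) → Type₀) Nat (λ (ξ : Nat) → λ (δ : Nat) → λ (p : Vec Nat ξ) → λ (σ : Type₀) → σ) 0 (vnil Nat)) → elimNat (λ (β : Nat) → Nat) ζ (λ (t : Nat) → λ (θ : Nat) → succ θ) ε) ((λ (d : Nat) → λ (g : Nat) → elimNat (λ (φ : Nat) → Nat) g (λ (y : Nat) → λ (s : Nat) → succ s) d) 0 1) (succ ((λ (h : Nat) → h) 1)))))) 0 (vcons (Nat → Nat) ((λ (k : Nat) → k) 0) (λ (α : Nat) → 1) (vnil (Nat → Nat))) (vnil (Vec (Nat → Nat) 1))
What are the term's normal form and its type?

reduced normal form:
  vcons (Vec (Nat → Nat) 1) 0 (vcons (Nat → Nat) 0 (λ (w : Nat) → 1) (vnil (Nat → Nat))) (vnil (Vec (Nat → Nat) 1))
inferred type:
  Vec (Vec (Nat → Nat) 1) 1
observation: normalization takes exactly 3 steps under the normal-order strategy.


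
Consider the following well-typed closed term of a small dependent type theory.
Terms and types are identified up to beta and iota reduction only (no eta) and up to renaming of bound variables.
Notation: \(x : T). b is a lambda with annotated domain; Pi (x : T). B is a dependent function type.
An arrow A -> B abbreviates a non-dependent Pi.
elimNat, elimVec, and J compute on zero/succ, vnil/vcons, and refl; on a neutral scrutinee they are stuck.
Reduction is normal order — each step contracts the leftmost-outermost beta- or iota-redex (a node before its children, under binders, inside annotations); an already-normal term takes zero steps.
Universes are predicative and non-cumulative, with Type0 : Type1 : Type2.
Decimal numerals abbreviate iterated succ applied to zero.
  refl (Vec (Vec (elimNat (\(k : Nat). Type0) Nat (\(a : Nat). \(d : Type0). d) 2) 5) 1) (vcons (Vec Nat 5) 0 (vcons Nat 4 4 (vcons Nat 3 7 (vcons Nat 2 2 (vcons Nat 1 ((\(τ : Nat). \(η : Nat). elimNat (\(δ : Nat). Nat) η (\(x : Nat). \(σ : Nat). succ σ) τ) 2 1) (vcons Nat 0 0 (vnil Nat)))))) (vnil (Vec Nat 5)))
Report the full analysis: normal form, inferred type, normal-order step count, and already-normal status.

resulting normal form:
  refl (Vec (Vec Nat 5) 1) (vcons (Vec Nat 5) 0 (vcons Nat 4 4 (vcons Nat 3 7 (vcons Nat 2 2 (vcons Nat 1 3 (vcons Nat 0 0 (vnil Nat)))))) (vnil (Vec Nat 5)))
the term's type:
  Eq (Vec (Vec Nat 5) 1) (vcons (Vec Nat 5) 0 (vcons Nat 4 4 (vcons Nat 3 7 (vcons Nat 2 2 (vcons Nat 1 3 (vcons Nat 0 0 (vnil Nat)))))) (vnil (Vec Nat 5))) (vcons (Vec Nat 5) 0 (vcons Nat 4 4 (vcons Nat 3 7 (vcons Nat 2 2 (vcons Nat 1 3 (vcons Nat 0 0 (vnil Nat)))))) (vnil (Vec Nat 5)))
normal-order step count: 16
started in normal form: no
first contracted redex: an elimNat iota-redex


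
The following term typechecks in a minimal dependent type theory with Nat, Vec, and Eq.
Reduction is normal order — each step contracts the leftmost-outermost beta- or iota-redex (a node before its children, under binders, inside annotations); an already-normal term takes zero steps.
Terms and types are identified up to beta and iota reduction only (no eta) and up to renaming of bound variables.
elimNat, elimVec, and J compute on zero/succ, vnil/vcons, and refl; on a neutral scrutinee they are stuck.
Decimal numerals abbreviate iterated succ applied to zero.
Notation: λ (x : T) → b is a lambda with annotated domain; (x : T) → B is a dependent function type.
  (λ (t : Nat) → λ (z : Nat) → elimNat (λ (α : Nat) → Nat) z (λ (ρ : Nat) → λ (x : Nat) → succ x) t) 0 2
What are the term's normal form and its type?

resulting normal form:
  2
the term's type:
  Nat


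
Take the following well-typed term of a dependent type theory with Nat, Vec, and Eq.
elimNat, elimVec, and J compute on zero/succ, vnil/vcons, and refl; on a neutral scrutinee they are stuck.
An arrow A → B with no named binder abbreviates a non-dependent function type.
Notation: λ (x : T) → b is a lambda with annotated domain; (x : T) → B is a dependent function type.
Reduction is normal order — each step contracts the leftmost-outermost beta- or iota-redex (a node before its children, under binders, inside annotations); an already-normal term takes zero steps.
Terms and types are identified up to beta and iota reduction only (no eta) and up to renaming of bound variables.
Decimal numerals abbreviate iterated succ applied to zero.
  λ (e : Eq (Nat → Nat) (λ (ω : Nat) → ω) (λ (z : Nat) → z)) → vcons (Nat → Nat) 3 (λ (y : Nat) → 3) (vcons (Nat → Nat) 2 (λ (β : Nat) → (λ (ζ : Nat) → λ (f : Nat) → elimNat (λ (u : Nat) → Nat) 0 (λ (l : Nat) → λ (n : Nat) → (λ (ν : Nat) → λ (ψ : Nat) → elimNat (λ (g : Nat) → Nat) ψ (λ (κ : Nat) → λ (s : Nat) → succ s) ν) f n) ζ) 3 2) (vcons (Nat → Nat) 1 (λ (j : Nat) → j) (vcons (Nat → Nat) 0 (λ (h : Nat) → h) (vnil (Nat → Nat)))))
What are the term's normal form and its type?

reduced normal form:
  λ (e : Eq (Nat → Nat) (λ (ω : Nat) → ω) (λ (z : Nat) → z)) → vcons (Nat → Nat) 3 (λ (y : Nat) → 3) (vcons (Nat → Nat) 2 (λ (β : Nat) → 6) (vcons (Nat → Nat) 1 (λ (ζ : Nat) → ζ) (vcons (Nat → Nat) 0 (λ (f : Nat) → f) (vnil (Nat → Nat)))))
type:
  Eq (Nat → Nat) (λ (e : Nat) → e) (λ (ω : Nat) → ω) → Vec (Nat → Nat) 4


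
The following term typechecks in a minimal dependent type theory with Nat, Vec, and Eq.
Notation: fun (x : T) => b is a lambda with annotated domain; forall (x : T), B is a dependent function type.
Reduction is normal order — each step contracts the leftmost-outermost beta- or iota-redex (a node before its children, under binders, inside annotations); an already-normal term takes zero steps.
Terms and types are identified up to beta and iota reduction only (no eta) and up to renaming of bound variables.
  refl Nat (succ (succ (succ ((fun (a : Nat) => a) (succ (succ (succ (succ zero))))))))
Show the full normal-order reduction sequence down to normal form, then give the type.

normal-order reduction sequence:
  refl Nat (succ (succ (succ ((fun (a : Nat) => a) (succ (succ (succ (succ zero))))))))
  ~> refl Nat (succ (succ (succ (succ (succ (succ (succ zero)))))))
the term's type:
  Eq Nat (succ (succ (succ (succ (succ (succ (succ zero))))))) (succ (succ (succ (succ (succ (succ (succ zero)))))))


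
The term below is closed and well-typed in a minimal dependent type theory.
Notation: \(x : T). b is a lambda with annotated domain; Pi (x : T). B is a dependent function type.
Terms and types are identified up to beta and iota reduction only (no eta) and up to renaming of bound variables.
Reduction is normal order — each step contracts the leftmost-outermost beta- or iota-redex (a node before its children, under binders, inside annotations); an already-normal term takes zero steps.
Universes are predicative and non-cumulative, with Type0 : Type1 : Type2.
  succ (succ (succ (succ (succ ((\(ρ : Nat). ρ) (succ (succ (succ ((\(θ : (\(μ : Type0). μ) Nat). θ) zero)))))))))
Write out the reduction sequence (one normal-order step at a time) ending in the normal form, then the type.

normal-order reduction:
  succ (succ (succ (succ (succ ((\(ρ : Nat). ρ) (succ (succ (succ ((\(θ : (\(μ : Type0). μ) Nat). θ) zero)))))))))
  ~> succ (succ (succ (succ (succ (succ (succ (succ ((\(ρ : (\(θ : Type0). θ) Nat). ρ) zero))))))))
  ~> succ (succ (succ (succ (succ (succ (succ (succ zero)))))))
the term's type:
  Nat


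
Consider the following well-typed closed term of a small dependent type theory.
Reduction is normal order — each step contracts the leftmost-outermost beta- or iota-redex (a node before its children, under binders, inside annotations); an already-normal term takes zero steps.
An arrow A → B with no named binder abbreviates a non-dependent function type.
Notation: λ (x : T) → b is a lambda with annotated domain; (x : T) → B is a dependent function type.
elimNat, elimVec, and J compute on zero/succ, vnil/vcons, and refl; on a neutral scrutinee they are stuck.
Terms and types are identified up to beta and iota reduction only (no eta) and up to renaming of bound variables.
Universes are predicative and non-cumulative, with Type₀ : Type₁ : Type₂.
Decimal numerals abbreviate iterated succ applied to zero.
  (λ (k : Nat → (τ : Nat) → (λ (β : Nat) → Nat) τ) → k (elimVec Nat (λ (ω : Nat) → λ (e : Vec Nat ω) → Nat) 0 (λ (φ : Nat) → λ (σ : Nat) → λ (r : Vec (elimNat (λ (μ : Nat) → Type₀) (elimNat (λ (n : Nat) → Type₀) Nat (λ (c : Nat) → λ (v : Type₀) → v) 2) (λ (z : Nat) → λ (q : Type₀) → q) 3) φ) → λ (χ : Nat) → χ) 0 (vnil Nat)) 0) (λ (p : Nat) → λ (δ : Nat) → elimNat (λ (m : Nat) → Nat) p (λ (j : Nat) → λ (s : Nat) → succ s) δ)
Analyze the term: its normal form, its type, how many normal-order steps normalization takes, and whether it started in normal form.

normal form:
  0
inferred type:
  Nat
reduction steps (normal order): 5
already normal: no
first redex: a beta-redex


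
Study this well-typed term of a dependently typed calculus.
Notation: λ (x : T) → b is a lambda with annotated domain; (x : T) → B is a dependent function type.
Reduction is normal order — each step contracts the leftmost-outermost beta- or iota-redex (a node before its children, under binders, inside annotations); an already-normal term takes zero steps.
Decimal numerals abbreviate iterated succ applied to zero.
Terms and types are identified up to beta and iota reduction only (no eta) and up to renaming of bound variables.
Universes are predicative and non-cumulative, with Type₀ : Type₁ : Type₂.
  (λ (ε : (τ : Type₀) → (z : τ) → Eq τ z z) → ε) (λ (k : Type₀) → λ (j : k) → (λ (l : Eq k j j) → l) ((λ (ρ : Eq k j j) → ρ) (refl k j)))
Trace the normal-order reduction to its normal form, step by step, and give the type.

reduction (normal order):
  (λ (ε : (τ : Type₀) → (z : τ) → Eq τ z z) → ε) (λ (k : Type₀) → λ (j : k) → (λ (l : Eq k j j) → l) ((λ (ρ : Eq k j j) → ρ) (refl k j)))
  ~> λ (ε : Type₀) → λ (τ : ε) → (λ (z : Eq ε τ τ) → z) ((λ (k : Eq ε τ τ) → k) (refl ε τ))
  ~> λ (ε : Type₀) → λ (τ : ε) → (λ (z : Eq ε τ τ) → z) (refl ε τ)
  ~> λ (ε : Type₀) → λ (τ : ε) → refl ε τ
inferred type:
  (ε : Type₀) → (τ : ε) → Eq ε τ τ


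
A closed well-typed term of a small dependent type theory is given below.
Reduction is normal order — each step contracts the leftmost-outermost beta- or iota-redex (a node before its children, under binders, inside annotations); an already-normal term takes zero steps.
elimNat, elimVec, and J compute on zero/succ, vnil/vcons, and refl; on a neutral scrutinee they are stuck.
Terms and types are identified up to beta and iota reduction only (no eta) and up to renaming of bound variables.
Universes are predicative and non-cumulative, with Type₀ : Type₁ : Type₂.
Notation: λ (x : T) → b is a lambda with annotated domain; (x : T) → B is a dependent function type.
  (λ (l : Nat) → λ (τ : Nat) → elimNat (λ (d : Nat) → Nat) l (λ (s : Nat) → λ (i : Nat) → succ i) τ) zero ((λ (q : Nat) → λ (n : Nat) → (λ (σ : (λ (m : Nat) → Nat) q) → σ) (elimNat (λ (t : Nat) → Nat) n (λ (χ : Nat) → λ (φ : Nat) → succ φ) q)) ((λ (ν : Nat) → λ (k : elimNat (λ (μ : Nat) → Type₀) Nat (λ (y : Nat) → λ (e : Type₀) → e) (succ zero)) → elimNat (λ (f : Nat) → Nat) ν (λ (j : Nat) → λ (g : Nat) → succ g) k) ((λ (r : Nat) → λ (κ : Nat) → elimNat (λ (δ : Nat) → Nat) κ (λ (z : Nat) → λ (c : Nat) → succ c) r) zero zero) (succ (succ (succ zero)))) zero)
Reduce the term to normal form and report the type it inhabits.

reduced normal form:
  succ (succ (succ zero))
the term's type:
  Nat
observation: 40 normal-order steps separate the term from its normal form.


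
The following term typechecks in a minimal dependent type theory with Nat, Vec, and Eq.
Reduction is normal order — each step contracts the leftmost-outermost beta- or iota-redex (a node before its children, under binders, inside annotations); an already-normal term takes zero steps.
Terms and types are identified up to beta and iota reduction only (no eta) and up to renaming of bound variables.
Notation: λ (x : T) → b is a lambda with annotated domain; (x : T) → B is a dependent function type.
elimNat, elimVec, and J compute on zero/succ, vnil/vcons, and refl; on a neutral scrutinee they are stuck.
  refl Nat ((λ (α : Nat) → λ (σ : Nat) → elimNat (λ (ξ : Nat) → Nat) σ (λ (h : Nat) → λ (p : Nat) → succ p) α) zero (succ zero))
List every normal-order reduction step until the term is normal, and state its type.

reduction (normal order):
  refl Nat ((λ (α : Nat) → λ (σ : Nat) → elimNat (λ (ξ : Nat) → Nat) σ (λ (h : Nat) → λ (p : Nat) → succ p) α) zero (succ zero))
  ~> refl Nat ((λ (α : Nat) → elimNat (λ (σ : Nat) → Nat) α (λ (ξ : Nat) → λ (h : Nat) → succ h) zero) (succ zero))
  ~> refl Nat (elimNat (λ (α : Nat) → Nat) (succ zero) (λ (σ : Nat) → λ (ξ : Nat) → succ ξ) zero)
  ~> refl Nat (succ zero)
type:
  Eq Nat (succ zero) (succ zero)


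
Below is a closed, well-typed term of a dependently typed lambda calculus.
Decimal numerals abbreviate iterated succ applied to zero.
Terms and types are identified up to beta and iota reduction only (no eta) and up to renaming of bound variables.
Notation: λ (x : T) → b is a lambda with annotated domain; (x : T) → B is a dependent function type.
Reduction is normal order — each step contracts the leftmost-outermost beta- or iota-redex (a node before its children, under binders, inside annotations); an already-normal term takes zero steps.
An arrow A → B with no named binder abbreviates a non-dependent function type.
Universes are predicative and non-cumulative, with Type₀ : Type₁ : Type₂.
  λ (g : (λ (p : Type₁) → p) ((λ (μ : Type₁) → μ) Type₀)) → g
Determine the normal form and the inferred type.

reduced normal form:
  λ (g : Type₀) → g
type:
  Type₀ → Type₀


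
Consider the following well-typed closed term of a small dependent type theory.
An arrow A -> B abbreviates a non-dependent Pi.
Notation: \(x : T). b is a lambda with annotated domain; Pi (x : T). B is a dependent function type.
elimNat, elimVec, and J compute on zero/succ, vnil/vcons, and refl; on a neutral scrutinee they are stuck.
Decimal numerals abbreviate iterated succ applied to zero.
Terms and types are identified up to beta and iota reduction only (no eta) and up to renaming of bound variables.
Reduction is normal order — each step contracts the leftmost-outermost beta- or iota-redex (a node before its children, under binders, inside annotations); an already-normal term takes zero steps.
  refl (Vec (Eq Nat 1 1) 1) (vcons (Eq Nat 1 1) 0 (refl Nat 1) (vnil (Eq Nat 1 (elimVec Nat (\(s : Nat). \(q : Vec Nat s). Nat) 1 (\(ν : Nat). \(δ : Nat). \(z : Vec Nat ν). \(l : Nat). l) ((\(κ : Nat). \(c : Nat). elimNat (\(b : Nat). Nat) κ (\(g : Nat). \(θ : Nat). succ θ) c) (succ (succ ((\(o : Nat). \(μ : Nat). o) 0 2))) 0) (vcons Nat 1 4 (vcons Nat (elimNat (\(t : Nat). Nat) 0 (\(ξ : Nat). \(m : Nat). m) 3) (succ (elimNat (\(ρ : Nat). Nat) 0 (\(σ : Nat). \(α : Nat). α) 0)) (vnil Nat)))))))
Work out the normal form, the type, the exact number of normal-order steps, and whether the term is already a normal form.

resulting normal form:
  refl (Vec (Eq Nat 1 1) 1) (vcons (Eq Nat 1 1) 0 (refl Nat 1) (vnil (Eq Nat 1 1)))
inferred type:
  Eq (Vec (Eq Nat 1 1) 1) (vcons (Eq Nat 1 1) 0 (refl Nat 1) (vnil (Eq Nat 1 1))) (vcons (Eq Nat 1 1) 0 (refl Nat 1) (vnil (Eq Nat 1 1)))
steps to reach normal form (normal order): 11
started in normal form: no
first redex: an elimVec iota-redex


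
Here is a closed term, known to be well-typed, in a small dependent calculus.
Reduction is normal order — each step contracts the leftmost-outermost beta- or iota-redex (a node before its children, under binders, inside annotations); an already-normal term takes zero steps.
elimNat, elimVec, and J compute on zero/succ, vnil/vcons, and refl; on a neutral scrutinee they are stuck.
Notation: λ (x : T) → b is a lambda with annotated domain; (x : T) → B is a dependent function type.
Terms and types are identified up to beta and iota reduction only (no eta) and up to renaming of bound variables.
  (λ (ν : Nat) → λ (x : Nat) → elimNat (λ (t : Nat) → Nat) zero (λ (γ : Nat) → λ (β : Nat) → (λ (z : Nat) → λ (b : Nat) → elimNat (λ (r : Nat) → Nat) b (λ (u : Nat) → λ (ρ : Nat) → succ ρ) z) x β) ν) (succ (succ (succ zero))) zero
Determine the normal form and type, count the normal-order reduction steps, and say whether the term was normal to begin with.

reduced normal form:
  zero
inferred type:
  Nat
normal-order step count: 21
already normal: no
first redex: a beta-redex


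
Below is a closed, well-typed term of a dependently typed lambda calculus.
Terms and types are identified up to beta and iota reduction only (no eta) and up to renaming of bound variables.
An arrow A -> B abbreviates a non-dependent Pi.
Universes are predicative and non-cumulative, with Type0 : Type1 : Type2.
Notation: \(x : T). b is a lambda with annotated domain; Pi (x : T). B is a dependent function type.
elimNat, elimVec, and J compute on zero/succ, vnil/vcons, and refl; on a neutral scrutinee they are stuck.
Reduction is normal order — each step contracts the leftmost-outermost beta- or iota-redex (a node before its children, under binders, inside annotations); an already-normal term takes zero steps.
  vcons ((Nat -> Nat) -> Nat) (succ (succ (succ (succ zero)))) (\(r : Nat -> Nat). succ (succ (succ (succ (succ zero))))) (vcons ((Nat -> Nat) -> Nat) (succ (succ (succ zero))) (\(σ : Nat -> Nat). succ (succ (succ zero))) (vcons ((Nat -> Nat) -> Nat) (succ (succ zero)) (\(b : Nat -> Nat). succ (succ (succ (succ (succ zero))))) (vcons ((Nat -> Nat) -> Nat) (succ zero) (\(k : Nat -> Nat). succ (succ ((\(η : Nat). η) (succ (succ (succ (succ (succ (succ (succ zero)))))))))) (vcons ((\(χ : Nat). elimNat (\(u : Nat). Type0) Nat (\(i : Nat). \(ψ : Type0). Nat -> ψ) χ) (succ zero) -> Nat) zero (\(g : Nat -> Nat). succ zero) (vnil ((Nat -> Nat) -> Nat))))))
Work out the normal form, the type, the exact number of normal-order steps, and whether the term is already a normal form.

normal form:
  vcons ((Nat -> Nat) -> Nat) (succ (succ (succ (succ zero)))) (\(r : Nat -> Nat). succ (succ (succ (succ (succ zero))))) (vcons ((Nat -> Nat) -> Nat) (succ (succ (succ zero))) (\(σ : Nat -> Nat). succ (succ (succ zero))) (vcons ((Nat -> Nat) -> Nat) (succ (succ zero)) (\(b : Nat -> Nat). succ (succ (succ (succ (succ zero))))) (vcons ((Nat -> Nat) -> Nat) (succ zero) (\(k : Nat -> Nat). succ (succ (succ (succ (succ (succ (succ (succ (succ zero))))))))) (vcons ((Nat -> Nat) -> Nat) zero (\(η : Nat -> Nat). succ zero) (vnil ((Nat -> Nat) -> Nat))))))
type:
  Vec ((Nat -> Nat) -> Nat) (succ (succ (succ (succ (succ zero)))))
steps to reach normal form (normal order): 6
term was already normal: no
first redex: a beta-redex
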